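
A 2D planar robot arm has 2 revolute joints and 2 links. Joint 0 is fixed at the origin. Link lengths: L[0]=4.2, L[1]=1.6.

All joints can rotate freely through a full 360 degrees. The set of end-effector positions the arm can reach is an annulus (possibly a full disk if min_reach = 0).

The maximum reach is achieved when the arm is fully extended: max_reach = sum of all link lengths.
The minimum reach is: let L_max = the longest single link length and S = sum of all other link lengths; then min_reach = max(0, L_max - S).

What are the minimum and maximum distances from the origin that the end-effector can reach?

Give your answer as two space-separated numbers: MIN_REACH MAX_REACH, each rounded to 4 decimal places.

Answer: 2.6000 5.8000

Derivation:
Link lengths: [4.2, 1.6]
max_reach = 4.2 + 1.6 = 5.8
L_max = max([4.2, 1.6]) = 4.2
S (sum of others) = 5.8 - 4.2 = 1.6
min_reach = max(0, 4.2 - 1.6) = max(0, 2.6) = 2.6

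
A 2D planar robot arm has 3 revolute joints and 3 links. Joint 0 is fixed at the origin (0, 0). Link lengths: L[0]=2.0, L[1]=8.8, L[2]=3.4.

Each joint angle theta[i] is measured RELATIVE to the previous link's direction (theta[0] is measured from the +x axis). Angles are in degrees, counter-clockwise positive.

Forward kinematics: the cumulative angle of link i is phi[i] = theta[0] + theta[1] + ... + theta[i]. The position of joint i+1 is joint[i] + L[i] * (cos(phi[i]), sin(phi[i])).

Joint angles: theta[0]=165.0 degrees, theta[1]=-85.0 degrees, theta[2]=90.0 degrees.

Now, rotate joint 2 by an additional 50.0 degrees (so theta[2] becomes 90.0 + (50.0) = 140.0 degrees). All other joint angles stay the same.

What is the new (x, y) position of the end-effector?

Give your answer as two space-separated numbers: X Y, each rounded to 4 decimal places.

Answer: -3.0083 6.9985

Derivation:
joint[0] = (0.0000, 0.0000)  (base)
link 0: phi[0] = 165 = 165 deg
  cos(165 deg) = -0.9659, sin(165 deg) = 0.2588
  joint[1] = (0.0000, 0.0000) + 2 * (-0.9659, 0.2588) = (0.0000 + -1.9319, 0.0000 + 0.5176) = (-1.9319, 0.5176)
link 1: phi[1] = 165 + -85 = 80 deg
  cos(80 deg) = 0.1736, sin(80 deg) = 0.9848
  joint[2] = (-1.9319, 0.5176) + 8.8 * (0.1736, 0.9848) = (-1.9319 + 1.5281, 0.5176 + 8.6663) = (-0.4037, 9.1839)
link 2: phi[2] = 165 + -85 + 140 = 220 deg
  cos(220 deg) = -0.7660, sin(220 deg) = -0.6428
  joint[3] = (-0.4037, 9.1839) + 3.4 * (-0.7660, -0.6428) = (-0.4037 + -2.6046, 9.1839 + -2.1855) = (-3.0083, 6.9985)
End effector: (-3.0083, 6.9985)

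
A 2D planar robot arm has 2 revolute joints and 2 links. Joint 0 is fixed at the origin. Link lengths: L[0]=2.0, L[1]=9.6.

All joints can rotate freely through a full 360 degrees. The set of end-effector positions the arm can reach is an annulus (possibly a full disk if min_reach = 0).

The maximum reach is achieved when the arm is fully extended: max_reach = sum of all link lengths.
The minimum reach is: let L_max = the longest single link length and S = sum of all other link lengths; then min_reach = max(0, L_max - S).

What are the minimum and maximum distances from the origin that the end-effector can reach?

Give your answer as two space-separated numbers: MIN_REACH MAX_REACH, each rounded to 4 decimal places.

Link lengths: [2.0, 9.6]
max_reach = 2 + 9.6 = 11.6
L_max = max([2.0, 9.6]) = 9.6
S (sum of others) = 11.6 - 9.6 = 2
min_reach = max(0, 9.6 - 2) = max(0, 7.6) = 7.6

Answer: 7.6000 11.6000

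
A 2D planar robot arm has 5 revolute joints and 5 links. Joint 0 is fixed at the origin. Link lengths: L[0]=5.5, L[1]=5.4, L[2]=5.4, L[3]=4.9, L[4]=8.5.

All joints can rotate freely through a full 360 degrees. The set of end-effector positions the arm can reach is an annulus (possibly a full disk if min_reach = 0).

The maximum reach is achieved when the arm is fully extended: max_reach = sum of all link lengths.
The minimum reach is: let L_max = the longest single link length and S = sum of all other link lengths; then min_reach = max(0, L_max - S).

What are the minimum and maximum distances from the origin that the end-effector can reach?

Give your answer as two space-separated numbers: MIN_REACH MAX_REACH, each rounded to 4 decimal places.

Answer: 0.0000 29.7000

Derivation:
Link lengths: [5.5, 5.4, 5.4, 4.9, 8.5]
max_reach = 5.5 + 5.4 + 5.4 + 4.9 + 8.5 = 29.7
L_max = max([5.5, 5.4, 5.4, 4.9, 8.5]) = 8.5
S (sum of others) = 29.7 - 8.5 = 21.2
min_reach = max(0, 8.5 - 21.2) = max(0, -12.7) = 0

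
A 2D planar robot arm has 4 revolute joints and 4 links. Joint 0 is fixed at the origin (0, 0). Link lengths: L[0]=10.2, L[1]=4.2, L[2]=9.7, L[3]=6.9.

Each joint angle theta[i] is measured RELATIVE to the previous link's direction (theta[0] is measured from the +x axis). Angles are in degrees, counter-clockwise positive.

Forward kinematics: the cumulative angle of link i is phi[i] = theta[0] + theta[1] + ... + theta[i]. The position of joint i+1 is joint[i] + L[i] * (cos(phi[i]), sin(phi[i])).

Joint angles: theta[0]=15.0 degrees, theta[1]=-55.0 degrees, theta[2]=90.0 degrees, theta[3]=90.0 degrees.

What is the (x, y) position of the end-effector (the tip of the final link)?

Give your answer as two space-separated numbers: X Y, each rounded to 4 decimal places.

Answer: 14.0192 11.8061

Derivation:
joint[0] = (0.0000, 0.0000)  (base)
link 0: phi[0] = 15 = 15 deg
  cos(15 deg) = 0.9659, sin(15 deg) = 0.2588
  joint[1] = (0.0000, 0.0000) + 10.2 * (0.9659, 0.2588) = (0.0000 + 9.8524, 0.0000 + 2.6400) = (9.8524, 2.6400)
link 1: phi[1] = 15 + -55 = -40 deg
  cos(-40 deg) = 0.7660, sin(-40 deg) = -0.6428
  joint[2] = (9.8524, 2.6400) + 4.2 * (0.7660, -0.6428) = (9.8524 + 3.2174, 2.6400 + -2.6997) = (13.0698, -0.0598)
link 2: phi[2] = 15 + -55 + 90 = 50 deg
  cos(50 deg) = 0.6428, sin(50 deg) = 0.7660
  joint[3] = (13.0698, -0.0598) + 9.7 * (0.6428, 0.7660) = (13.0698 + 6.2350, -0.0598 + 7.4306) = (19.3049, 7.3709)
link 3: phi[3] = 15 + -55 + 90 + 90 = 140 deg
  cos(140 deg) = -0.7660, sin(140 deg) = 0.6428
  joint[4] = (19.3049, 7.3709) + 6.9 * (-0.7660, 0.6428) = (19.3049 + -5.2857, 7.3709 + 4.4352) = (14.0192, 11.8061)
End effector: (14.0192, 11.8061)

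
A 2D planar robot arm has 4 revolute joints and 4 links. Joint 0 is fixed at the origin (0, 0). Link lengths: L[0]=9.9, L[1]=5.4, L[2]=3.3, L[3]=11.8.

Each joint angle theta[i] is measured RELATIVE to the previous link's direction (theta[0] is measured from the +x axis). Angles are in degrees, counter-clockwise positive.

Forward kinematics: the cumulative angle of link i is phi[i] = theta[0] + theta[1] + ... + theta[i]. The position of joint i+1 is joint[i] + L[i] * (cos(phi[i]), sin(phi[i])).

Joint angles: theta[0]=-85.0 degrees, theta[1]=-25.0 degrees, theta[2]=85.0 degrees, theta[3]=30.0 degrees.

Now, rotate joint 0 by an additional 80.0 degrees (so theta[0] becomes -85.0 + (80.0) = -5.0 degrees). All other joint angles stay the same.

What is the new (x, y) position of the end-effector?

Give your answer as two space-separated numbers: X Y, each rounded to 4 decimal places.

Answer: 17.4601 10.8955

Derivation:
joint[0] = (0.0000, 0.0000)  (base)
link 0: phi[0] = -5 = -5 deg
  cos(-5 deg) = 0.9962, sin(-5 deg) = -0.0872
  joint[1] = (0.0000, 0.0000) + 9.9 * (0.9962, -0.0872) = (0.0000 + 9.8623, 0.0000 + -0.8628) = (9.8623, -0.8628)
link 1: phi[1] = -5 + -25 = -30 deg
  cos(-30 deg) = 0.8660, sin(-30 deg) = -0.5000
  joint[2] = (9.8623, -0.8628) + 5.4 * (0.8660, -0.5000) = (9.8623 + 4.6765, -0.8628 + -2.7000) = (14.5389, -3.5628)
link 2: phi[2] = -5 + -25 + 85 = 55 deg
  cos(55 deg) = 0.5736, sin(55 deg) = 0.8192
  joint[3] = (14.5389, -3.5628) + 3.3 * (0.5736, 0.8192) = (14.5389 + 1.8928, -3.5628 + 2.7032) = (16.4317, -0.8596)
link 3: phi[3] = -5 + -25 + 85 + 30 = 85 deg
  cos(85 deg) = 0.0872, sin(85 deg) = 0.9962
  joint[4] = (16.4317, -0.8596) + 11.8 * (0.0872, 0.9962) = (16.4317 + 1.0284, -0.8596 + 11.7551) = (17.4601, 10.8955)
End effector: (17.4601, 10.8955)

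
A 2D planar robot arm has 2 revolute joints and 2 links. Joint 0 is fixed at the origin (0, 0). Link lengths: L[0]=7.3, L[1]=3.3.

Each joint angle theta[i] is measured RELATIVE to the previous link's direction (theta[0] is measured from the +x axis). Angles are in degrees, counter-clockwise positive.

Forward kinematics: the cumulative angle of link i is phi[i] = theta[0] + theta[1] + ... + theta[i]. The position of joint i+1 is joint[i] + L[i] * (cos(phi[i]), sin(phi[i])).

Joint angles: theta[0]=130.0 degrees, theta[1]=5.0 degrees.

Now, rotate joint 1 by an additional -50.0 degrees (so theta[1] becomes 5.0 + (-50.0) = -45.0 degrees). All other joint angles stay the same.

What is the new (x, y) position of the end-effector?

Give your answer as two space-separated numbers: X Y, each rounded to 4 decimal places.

joint[0] = (0.0000, 0.0000)  (base)
link 0: phi[0] = 130 = 130 deg
  cos(130 deg) = -0.6428, sin(130 deg) = 0.7660
  joint[1] = (0.0000, 0.0000) + 7.3 * (-0.6428, 0.7660) = (0.0000 + -4.6923, 0.0000 + 5.5921) = (-4.6923, 5.5921)
link 1: phi[1] = 130 + -45 = 85 deg
  cos(85 deg) = 0.0872, sin(85 deg) = 0.9962
  joint[2] = (-4.6923, 5.5921) + 3.3 * (0.0872, 0.9962) = (-4.6923 + 0.2876, 5.5921 + 3.2874) = (-4.4047, 8.8796)
End effector: (-4.4047, 8.8796)

Answer: -4.4047 8.8796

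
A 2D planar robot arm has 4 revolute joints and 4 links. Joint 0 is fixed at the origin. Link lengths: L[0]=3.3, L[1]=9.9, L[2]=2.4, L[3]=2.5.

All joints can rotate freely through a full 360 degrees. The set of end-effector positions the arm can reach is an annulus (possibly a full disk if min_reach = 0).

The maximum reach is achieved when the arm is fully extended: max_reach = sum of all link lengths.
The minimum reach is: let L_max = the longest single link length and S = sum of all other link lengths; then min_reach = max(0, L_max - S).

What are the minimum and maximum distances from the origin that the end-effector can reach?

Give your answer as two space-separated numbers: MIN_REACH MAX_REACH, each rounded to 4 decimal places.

Answer: 1.7000 18.1000

Derivation:
Link lengths: [3.3, 9.9, 2.4, 2.5]
max_reach = 3.3 + 9.9 + 2.4 + 2.5 = 18.1
L_max = max([3.3, 9.9, 2.4, 2.5]) = 9.9
S (sum of others) = 18.1 - 9.9 = 8.2
min_reach = max(0, 9.9 - 8.2) = max(0, 1.7) = 1.7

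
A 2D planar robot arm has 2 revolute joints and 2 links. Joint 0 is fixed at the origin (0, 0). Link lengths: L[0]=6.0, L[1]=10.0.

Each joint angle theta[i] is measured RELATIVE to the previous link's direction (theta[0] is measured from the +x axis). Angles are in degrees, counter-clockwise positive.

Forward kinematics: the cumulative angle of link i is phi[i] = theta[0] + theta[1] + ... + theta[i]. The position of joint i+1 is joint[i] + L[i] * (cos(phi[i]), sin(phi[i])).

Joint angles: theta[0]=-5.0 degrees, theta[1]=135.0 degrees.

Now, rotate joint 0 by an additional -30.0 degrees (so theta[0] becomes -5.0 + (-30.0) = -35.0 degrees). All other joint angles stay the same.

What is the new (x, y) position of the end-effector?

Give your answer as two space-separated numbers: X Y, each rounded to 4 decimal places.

joint[0] = (0.0000, 0.0000)  (base)
link 0: phi[0] = -35 = -35 deg
  cos(-35 deg) = 0.8192, sin(-35 deg) = -0.5736
  joint[1] = (0.0000, 0.0000) + 6 * (0.8192, -0.5736) = (0.0000 + 4.9149, 0.0000 + -3.4415) = (4.9149, -3.4415)
link 1: phi[1] = -35 + 135 = 100 deg
  cos(100 deg) = -0.1736, sin(100 deg) = 0.9848
  joint[2] = (4.9149, -3.4415) + 10 * (-0.1736, 0.9848) = (4.9149 + -1.7365, -3.4415 + 9.8481) = (3.1784, 6.4066)
End effector: (3.1784, 6.4066)

Answer: 3.1784 6.4066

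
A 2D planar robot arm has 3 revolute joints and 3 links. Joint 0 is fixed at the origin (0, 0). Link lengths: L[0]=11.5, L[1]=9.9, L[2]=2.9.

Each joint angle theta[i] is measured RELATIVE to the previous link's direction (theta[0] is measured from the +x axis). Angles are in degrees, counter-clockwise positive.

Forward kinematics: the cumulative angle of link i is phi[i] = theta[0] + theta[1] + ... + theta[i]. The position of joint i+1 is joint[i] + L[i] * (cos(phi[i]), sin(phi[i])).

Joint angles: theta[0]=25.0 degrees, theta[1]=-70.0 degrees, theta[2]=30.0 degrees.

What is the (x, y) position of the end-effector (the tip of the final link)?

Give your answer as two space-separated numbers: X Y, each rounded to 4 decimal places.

joint[0] = (0.0000, 0.0000)  (base)
link 0: phi[0] = 25 = 25 deg
  cos(25 deg) = 0.9063, sin(25 deg) = 0.4226
  joint[1] = (0.0000, 0.0000) + 11.5 * (0.9063, 0.4226) = (0.0000 + 10.4225, 0.0000 + 4.8601) = (10.4225, 4.8601)
link 1: phi[1] = 25 + -70 = -45 deg
  cos(-45 deg) = 0.7071, sin(-45 deg) = -0.7071
  joint[2] = (10.4225, 4.8601) + 9.9 * (0.7071, -0.7071) = (10.4225 + 7.0004, 4.8601 + -7.0004) = (17.4229, -2.1402)
link 2: phi[2] = 25 + -70 + 30 = -15 deg
  cos(-15 deg) = 0.9659, sin(-15 deg) = -0.2588
  joint[3] = (17.4229, -2.1402) + 2.9 * (0.9659, -0.2588) = (17.4229 + 2.8012, -2.1402 + -0.7506) = (20.2241, -2.8908)
End effector: (20.2241, -2.8908)

Answer: 20.2241 -2.8908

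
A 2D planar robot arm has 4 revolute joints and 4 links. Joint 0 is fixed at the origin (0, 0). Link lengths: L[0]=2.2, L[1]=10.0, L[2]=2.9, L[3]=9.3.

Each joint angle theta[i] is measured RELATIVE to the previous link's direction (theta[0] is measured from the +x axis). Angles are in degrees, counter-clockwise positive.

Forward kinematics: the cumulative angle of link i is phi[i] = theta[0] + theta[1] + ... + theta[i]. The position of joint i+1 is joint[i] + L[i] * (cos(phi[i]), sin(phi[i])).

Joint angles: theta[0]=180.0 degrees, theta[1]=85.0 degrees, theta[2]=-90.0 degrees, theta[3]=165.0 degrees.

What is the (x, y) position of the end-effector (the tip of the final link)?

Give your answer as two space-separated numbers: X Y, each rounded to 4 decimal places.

Answer: 2.7786 -12.8900

Derivation:
joint[0] = (0.0000, 0.0000)  (base)
link 0: phi[0] = 180 = 180 deg
  cos(180 deg) = -1.0000, sin(180 deg) = 0.0000
  joint[1] = (0.0000, 0.0000) + 2.2 * (-1.0000, 0.0000) = (0.0000 + -2.2000, 0.0000 + 0.0000) = (-2.2000, 0.0000)
link 1: phi[1] = 180 + 85 = 265 deg
  cos(265 deg) = -0.0872, sin(265 deg) = -0.9962
  joint[2] = (-2.2000, 0.0000) + 10 * (-0.0872, -0.9962) = (-2.2000 + -0.8716, 0.0000 + -9.9619) = (-3.0716, -9.9619)
link 2: phi[2] = 180 + 85 + -90 = 175 deg
  cos(175 deg) = -0.9962, sin(175 deg) = 0.0872
  joint[3] = (-3.0716, -9.9619) + 2.9 * (-0.9962, 0.0872) = (-3.0716 + -2.8890, -9.9619 + 0.2528) = (-5.9605, -9.7092)
link 3: phi[3] = 180 + 85 + -90 + 165 = 340 deg
  cos(340 deg) = 0.9397, sin(340 deg) = -0.3420
  joint[4] = (-5.9605, -9.7092) + 9.3 * (0.9397, -0.3420) = (-5.9605 + 8.7391, -9.7092 + -3.1808) = (2.7786, -12.8900)
End effector: (2.7786, -12.8900)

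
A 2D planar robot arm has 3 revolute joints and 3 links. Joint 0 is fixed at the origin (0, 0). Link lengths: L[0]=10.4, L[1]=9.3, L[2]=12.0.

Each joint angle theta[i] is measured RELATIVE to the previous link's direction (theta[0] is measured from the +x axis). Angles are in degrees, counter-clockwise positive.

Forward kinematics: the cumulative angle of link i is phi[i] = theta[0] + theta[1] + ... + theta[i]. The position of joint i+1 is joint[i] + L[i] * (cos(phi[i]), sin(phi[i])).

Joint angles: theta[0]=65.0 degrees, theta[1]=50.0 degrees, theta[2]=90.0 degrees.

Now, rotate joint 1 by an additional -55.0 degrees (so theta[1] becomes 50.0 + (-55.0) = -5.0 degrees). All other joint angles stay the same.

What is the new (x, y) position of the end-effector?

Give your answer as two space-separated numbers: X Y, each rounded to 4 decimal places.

Answer: -1.3471 23.4796

Derivation:
joint[0] = (0.0000, 0.0000)  (base)
link 0: phi[0] = 65 = 65 deg
  cos(65 deg) = 0.4226, sin(65 deg) = 0.9063
  joint[1] = (0.0000, 0.0000) + 10.4 * (0.4226, 0.9063) = (0.0000 + 4.3952, 0.0000 + 9.4256) = (4.3952, 9.4256)
link 1: phi[1] = 65 + -5 = 60 deg
  cos(60 deg) = 0.5000, sin(60 deg) = 0.8660
  joint[2] = (4.3952, 9.4256) + 9.3 * (0.5000, 0.8660) = (4.3952 + 4.6500, 9.4256 + 8.0540) = (9.0452, 17.4796)
link 2: phi[2] = 65 + -5 + 90 = 150 deg
  cos(150 deg) = -0.8660, sin(150 deg) = 0.5000
  joint[3] = (9.0452, 17.4796) + 12 * (-0.8660, 0.5000) = (9.0452 + -10.3923, 17.4796 + 6.0000) = (-1.3471, 23.4796)
End effector: (-1.3471, 23.4796)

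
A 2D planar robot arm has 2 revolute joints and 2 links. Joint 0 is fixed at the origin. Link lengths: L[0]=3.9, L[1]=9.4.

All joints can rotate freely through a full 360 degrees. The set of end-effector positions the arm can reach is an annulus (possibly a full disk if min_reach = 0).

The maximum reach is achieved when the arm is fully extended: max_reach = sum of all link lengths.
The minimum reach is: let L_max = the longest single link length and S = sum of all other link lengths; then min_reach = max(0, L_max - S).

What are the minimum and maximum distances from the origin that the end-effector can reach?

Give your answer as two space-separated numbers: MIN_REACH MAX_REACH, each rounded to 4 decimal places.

Answer: 5.5000 13.3000

Derivation:
Link lengths: [3.9, 9.4]
max_reach = 3.9 + 9.4 = 13.3
L_max = max([3.9, 9.4]) = 9.4
S (sum of others) = 13.3 - 9.4 = 3.9
min_reach = max(0, 9.4 - 3.9) = max(0, 5.5) = 5.5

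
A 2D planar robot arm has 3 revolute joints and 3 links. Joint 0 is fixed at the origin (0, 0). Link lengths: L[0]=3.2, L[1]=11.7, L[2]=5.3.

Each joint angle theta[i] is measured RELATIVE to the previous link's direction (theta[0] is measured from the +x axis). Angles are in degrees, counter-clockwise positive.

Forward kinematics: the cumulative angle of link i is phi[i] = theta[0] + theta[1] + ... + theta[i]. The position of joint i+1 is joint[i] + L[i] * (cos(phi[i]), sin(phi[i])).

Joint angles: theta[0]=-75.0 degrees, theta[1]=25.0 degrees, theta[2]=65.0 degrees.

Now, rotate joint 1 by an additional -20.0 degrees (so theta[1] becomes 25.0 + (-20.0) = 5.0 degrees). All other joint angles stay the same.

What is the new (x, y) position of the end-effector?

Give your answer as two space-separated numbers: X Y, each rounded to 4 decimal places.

Answer: 10.1097 -14.5473

Derivation:
joint[0] = (0.0000, 0.0000)  (base)
link 0: phi[0] = -75 = -75 deg
  cos(-75 deg) = 0.2588, sin(-75 deg) = -0.9659
  joint[1] = (0.0000, 0.0000) + 3.2 * (0.2588, -0.9659) = (0.0000 + 0.8282, 0.0000 + -3.0910) = (0.8282, -3.0910)
link 1: phi[1] = -75 + 5 = -70 deg
  cos(-70 deg) = 0.3420, sin(-70 deg) = -0.9397
  joint[2] = (0.8282, -3.0910) + 11.7 * (0.3420, -0.9397) = (0.8282 + 4.0016, -3.0910 + -10.9944) = (4.8299, -14.0854)
link 2: phi[2] = -75 + 5 + 65 = -5 deg
  cos(-5 deg) = 0.9962, sin(-5 deg) = -0.0872
  joint[3] = (4.8299, -14.0854) + 5.3 * (0.9962, -0.0872) = (4.8299 + 5.2798, -14.0854 + -0.4619) = (10.1097, -14.5473)
End effector: (10.1097, -14.5473)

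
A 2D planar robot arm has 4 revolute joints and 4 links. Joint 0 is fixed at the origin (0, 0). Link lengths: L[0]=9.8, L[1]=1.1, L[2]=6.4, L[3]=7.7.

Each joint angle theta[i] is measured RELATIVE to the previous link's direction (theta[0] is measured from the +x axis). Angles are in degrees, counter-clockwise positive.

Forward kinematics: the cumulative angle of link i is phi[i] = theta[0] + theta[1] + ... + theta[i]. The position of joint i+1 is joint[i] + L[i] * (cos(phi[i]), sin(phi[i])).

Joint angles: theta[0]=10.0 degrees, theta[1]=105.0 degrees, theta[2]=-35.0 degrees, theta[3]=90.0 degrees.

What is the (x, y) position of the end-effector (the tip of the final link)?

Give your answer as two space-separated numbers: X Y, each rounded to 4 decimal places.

joint[0] = (0.0000, 0.0000)  (base)
link 0: phi[0] = 10 = 10 deg
  cos(10 deg) = 0.9848, sin(10 deg) = 0.1736
  joint[1] = (0.0000, 0.0000) + 9.8 * (0.9848, 0.1736) = (0.0000 + 9.6511, 0.0000 + 1.7018) = (9.6511, 1.7018)
link 1: phi[1] = 10 + 105 = 115 deg
  cos(115 deg) = -0.4226, sin(115 deg) = 0.9063
  joint[2] = (9.6511, 1.7018) + 1.1 * (-0.4226, 0.9063) = (9.6511 + -0.4649, 1.7018 + 0.9969) = (9.1862, 2.6987)
link 2: phi[2] = 10 + 105 + -35 = 80 deg
  cos(80 deg) = 0.1736, sin(80 deg) = 0.9848
  joint[3] = (9.1862, 2.6987) + 6.4 * (0.1736, 0.9848) = (9.1862 + 1.1113, 2.6987 + 6.3028) = (10.2976, 9.0015)
link 3: phi[3] = 10 + 105 + -35 + 90 = 170 deg
  cos(170 deg) = -0.9848, sin(170 deg) = 0.1736
  joint[4] = (10.2976, 9.0015) + 7.7 * (-0.9848, 0.1736) = (10.2976 + -7.5830, 9.0015 + 1.3371) = (2.7146, 10.3386)
End effector: (2.7146, 10.3386)

Answer: 2.7146 10.3386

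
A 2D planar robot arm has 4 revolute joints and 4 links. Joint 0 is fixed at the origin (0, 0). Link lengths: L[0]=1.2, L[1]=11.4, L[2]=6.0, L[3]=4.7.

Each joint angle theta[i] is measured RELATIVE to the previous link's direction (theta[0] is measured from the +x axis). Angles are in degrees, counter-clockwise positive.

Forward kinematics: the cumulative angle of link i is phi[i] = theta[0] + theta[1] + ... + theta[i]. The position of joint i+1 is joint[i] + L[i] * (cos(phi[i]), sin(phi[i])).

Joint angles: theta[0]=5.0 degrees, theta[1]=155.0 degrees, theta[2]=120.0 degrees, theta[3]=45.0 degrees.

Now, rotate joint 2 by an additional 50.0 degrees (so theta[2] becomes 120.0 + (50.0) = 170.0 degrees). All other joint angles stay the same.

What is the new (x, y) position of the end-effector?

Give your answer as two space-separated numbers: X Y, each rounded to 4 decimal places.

joint[0] = (0.0000, 0.0000)  (base)
link 0: phi[0] = 5 = 5 deg
  cos(5 deg) = 0.9962, sin(5 deg) = 0.0872
  joint[1] = (0.0000, 0.0000) + 1.2 * (0.9962, 0.0872) = (0.0000 + 1.1954, 0.0000 + 0.1046) = (1.1954, 0.1046)
link 1: phi[1] = 5 + 155 = 160 deg
  cos(160 deg) = -0.9397, sin(160 deg) = 0.3420
  joint[2] = (1.1954, 0.1046) + 11.4 * (-0.9397, 0.3420) = (1.1954 + -10.7125, 0.1046 + 3.8990) = (-9.5171, 4.0036)
link 2: phi[2] = 5 + 155 + 170 = 330 deg
  cos(330 deg) = 0.8660, sin(330 deg) = -0.5000
  joint[3] = (-9.5171, 4.0036) + 6 * (0.8660, -0.5000) = (-9.5171 + 5.1962, 4.0036 + -3.0000) = (-4.3209, 1.0036)
link 3: phi[3] = 5 + 155 + 170 + 45 = 375 deg
  cos(375 deg) = 0.9659, sin(375 deg) = 0.2588
  joint[4] = (-4.3209, 1.0036) + 4.7 * (0.9659, 0.2588) = (-4.3209 + 4.5399, 1.0036 + 1.2164) = (0.2189, 2.2201)
End effector: (0.2189, 2.2201)

Answer: 0.2189 2.2201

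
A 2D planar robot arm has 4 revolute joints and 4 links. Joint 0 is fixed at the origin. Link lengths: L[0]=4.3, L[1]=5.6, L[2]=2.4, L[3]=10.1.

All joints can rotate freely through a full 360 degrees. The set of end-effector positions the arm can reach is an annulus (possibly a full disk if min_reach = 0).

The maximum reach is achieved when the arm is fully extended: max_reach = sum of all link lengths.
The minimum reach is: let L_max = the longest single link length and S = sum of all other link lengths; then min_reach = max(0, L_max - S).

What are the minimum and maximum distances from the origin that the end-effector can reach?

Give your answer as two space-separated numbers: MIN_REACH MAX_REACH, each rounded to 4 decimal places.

Answer: 0.0000 22.4000

Derivation:
Link lengths: [4.3, 5.6, 2.4, 10.1]
max_reach = 4.3 + 5.6 + 2.4 + 10.1 = 22.4
L_max = max([4.3, 5.6, 2.4, 10.1]) = 10.1
S (sum of others) = 22.4 - 10.1 = 12.3
min_reach = max(0, 10.1 - 12.3) = max(0, -2.2) = 0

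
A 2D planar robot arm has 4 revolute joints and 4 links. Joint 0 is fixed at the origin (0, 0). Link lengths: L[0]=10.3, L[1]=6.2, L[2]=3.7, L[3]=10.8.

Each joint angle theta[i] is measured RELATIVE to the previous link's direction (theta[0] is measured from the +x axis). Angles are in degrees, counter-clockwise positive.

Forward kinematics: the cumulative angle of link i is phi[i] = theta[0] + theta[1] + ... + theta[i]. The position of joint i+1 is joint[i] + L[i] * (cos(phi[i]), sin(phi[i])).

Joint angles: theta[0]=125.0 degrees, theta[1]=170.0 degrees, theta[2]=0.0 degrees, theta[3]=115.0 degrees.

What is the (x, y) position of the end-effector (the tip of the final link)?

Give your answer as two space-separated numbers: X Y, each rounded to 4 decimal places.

joint[0] = (0.0000, 0.0000)  (base)
link 0: phi[0] = 125 = 125 deg
  cos(125 deg) = -0.5736, sin(125 deg) = 0.8192
  joint[1] = (0.0000, 0.0000) + 10.3 * (-0.5736, 0.8192) = (0.0000 + -5.9078, 0.0000 + 8.4373) = (-5.9078, 8.4373)
link 1: phi[1] = 125 + 170 = 295 deg
  cos(295 deg) = 0.4226, sin(295 deg) = -0.9063
  joint[2] = (-5.9078, 8.4373) + 6.2 * (0.4226, -0.9063) = (-5.9078 + 2.6202, 8.4373 + -5.6191) = (-3.2876, 2.8182)
link 2: phi[2] = 125 + 170 + 0 = 295 deg
  cos(295 deg) = 0.4226, sin(295 deg) = -0.9063
  joint[3] = (-3.2876, 2.8182) + 3.7 * (0.4226, -0.9063) = (-3.2876 + 1.5637, 2.8182 + -3.3533) = (-1.7239, -0.5352)
link 3: phi[3] = 125 + 170 + 0 + 115 = 410 deg
  cos(410 deg) = 0.6428, sin(410 deg) = 0.7660
  joint[4] = (-1.7239, -0.5352) + 10.8 * (0.6428, 0.7660) = (-1.7239 + 6.9421, -0.5352 + 8.2733) = (5.2182, 7.7381)
End effector: (5.2182, 7.7381)

Answer: 5.2182 7.7381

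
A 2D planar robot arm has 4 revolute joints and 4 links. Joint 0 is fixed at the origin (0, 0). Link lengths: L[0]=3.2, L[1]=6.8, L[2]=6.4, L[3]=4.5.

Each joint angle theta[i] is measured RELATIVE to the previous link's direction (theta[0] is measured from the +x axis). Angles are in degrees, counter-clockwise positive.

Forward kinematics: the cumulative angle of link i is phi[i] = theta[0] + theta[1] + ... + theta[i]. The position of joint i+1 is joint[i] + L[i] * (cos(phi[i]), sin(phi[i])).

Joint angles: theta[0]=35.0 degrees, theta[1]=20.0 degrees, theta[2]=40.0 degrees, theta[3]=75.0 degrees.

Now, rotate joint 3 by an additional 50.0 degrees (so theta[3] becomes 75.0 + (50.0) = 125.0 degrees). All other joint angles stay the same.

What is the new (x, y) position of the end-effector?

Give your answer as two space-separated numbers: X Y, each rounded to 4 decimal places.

joint[0] = (0.0000, 0.0000)  (base)
link 0: phi[0] = 35 = 35 deg
  cos(35 deg) = 0.8192, sin(35 deg) = 0.5736
  joint[1] = (0.0000, 0.0000) + 3.2 * (0.8192, 0.5736) = (0.0000 + 2.6213, 0.0000 + 1.8354) = (2.6213, 1.8354)
link 1: phi[1] = 35 + 20 = 55 deg
  cos(55 deg) = 0.5736, sin(55 deg) = 0.8192
  joint[2] = (2.6213, 1.8354) + 6.8 * (0.5736, 0.8192) = (2.6213 + 3.9003, 1.8354 + 5.5702) = (6.5216, 7.4057)
link 2: phi[2] = 35 + 20 + 40 = 95 deg
  cos(95 deg) = -0.0872, sin(95 deg) = 0.9962
  joint[3] = (6.5216, 7.4057) + 6.4 * (-0.0872, 0.9962) = (6.5216 + -0.5578, 7.4057 + 6.3756) = (5.9638, 13.7813)
link 3: phi[3] = 35 + 20 + 40 + 125 = 220 deg
  cos(220 deg) = -0.7660, sin(220 deg) = -0.6428
  joint[4] = (5.9638, 13.7813) + 4.5 * (-0.7660, -0.6428) = (5.9638 + -3.4472, 13.7813 + -2.8925) = (2.5166, 10.8888)
End effector: (2.5166, 10.8888)

Answer: 2.5166 10.8888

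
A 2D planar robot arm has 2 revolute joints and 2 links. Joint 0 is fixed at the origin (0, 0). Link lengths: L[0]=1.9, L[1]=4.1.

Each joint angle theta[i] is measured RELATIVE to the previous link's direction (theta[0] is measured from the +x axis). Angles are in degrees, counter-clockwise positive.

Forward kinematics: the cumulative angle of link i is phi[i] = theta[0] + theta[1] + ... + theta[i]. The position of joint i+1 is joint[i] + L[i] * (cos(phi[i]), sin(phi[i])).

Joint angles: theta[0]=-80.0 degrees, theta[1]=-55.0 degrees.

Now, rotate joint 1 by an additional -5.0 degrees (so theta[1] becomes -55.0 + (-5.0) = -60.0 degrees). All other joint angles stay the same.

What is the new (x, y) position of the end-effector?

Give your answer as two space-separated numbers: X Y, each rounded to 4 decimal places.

Answer: -2.8109 -4.5066

Derivation:
joint[0] = (0.0000, 0.0000)  (base)
link 0: phi[0] = -80 = -80 deg
  cos(-80 deg) = 0.1736, sin(-80 deg) = -0.9848
  joint[1] = (0.0000, 0.0000) + 1.9 * (0.1736, -0.9848) = (0.0000 + 0.3299, 0.0000 + -1.8711) = (0.3299, -1.8711)
link 1: phi[1] = -80 + -60 = -140 deg
  cos(-140 deg) = -0.7660, sin(-140 deg) = -0.6428
  joint[2] = (0.3299, -1.8711) + 4.1 * (-0.7660, -0.6428) = (0.3299 + -3.1408, -1.8711 + -2.6354) = (-2.8109, -4.5066)
End effector: (-2.8109, -4.5066)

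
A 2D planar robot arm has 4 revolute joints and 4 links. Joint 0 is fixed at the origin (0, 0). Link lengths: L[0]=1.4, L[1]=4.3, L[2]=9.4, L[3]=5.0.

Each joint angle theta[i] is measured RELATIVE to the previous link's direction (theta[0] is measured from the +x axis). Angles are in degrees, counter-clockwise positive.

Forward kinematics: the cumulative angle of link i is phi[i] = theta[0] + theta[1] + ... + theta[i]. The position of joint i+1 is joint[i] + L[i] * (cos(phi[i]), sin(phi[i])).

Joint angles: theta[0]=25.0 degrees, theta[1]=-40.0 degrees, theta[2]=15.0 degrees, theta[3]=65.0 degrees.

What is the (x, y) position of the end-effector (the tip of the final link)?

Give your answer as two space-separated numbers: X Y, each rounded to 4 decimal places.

joint[0] = (0.0000, 0.0000)  (base)
link 0: phi[0] = 25 = 25 deg
  cos(25 deg) = 0.9063, sin(25 deg) = 0.4226
  joint[1] = (0.0000, 0.0000) + 1.4 * (0.9063, 0.4226) = (0.0000 + 1.2688, 0.0000 + 0.5917) = (1.2688, 0.5917)
link 1: phi[1] = 25 + -40 = -15 deg
  cos(-15 deg) = 0.9659, sin(-15 deg) = -0.2588
  joint[2] = (1.2688, 0.5917) + 4.3 * (0.9659, -0.2588) = (1.2688 + 4.1535, 0.5917 + -1.1129) = (5.4223, -0.5213)
link 2: phi[2] = 25 + -40 + 15 = 0 deg
  cos(0 deg) = 1.0000, sin(0 deg) = 0.0000
  joint[3] = (5.4223, -0.5213) + 9.4 * (1.0000, 0.0000) = (5.4223 + 9.4000, -0.5213 + 0.0000) = (14.8223, -0.5213)
link 3: phi[3] = 25 + -40 + 15 + 65 = 65 deg
  cos(65 deg) = 0.4226, sin(65 deg) = 0.9063
  joint[4] = (14.8223, -0.5213) + 5 * (0.4226, 0.9063) = (14.8223 + 2.1131, -0.5213 + 4.5315) = (16.9354, 4.0103)
End effector: (16.9354, 4.0103)

Answer: 16.9354 4.0103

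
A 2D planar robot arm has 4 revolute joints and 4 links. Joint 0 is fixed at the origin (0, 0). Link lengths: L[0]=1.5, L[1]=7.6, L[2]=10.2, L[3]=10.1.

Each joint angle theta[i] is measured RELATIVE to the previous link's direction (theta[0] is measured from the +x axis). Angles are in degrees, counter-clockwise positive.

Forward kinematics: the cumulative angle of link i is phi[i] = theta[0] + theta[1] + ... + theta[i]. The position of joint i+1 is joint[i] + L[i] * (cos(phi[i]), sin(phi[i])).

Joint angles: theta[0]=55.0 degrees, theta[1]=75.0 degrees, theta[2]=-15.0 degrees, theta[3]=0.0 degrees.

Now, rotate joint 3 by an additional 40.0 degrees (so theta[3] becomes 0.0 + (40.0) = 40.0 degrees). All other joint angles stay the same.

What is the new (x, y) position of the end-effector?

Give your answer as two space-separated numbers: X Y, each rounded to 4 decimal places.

Answer: -17.4892 20.5634

Derivation:
joint[0] = (0.0000, 0.0000)  (base)
link 0: phi[0] = 55 = 55 deg
  cos(55 deg) = 0.5736, sin(55 deg) = 0.8192
  joint[1] = (0.0000, 0.0000) + 1.5 * (0.5736, 0.8192) = (0.0000 + 0.8604, 0.0000 + 1.2287) = (0.8604, 1.2287)
link 1: phi[1] = 55 + 75 = 130 deg
  cos(130 deg) = -0.6428, sin(130 deg) = 0.7660
  joint[2] = (0.8604, 1.2287) + 7.6 * (-0.6428, 0.7660) = (0.8604 + -4.8852, 1.2287 + 5.8219) = (-4.0248, 7.0507)
link 2: phi[2] = 55 + 75 + -15 = 115 deg
  cos(115 deg) = -0.4226, sin(115 deg) = 0.9063
  joint[3] = (-4.0248, 7.0507) + 10.2 * (-0.4226, 0.9063) = (-4.0248 + -4.3107, 7.0507 + 9.2443) = (-8.3355, 16.2950)
link 3: phi[3] = 55 + 75 + -15 + 40 = 155 deg
  cos(155 deg) = -0.9063, sin(155 deg) = 0.4226
  joint[4] = (-8.3355, 16.2950) + 10.1 * (-0.9063, 0.4226) = (-8.3355 + -9.1537, 16.2950 + 4.2684) = (-17.4892, 20.5634)
End effector: (-17.4892, 20.5634)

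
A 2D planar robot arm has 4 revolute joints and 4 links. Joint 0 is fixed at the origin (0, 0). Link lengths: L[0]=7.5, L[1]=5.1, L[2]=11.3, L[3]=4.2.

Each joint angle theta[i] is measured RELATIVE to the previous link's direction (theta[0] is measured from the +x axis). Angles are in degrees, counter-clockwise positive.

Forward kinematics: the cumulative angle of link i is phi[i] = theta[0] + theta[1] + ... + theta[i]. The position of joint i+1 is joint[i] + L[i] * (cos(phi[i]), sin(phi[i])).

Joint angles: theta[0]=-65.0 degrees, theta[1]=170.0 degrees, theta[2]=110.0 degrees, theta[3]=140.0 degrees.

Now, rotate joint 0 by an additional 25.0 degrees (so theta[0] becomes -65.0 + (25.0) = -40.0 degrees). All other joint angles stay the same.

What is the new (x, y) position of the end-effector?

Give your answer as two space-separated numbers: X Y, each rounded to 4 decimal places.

joint[0] = (0.0000, 0.0000)  (base)
link 0: phi[0] = -40 = -40 deg
  cos(-40 deg) = 0.7660, sin(-40 deg) = -0.6428
  joint[1] = (0.0000, 0.0000) + 7.5 * (0.7660, -0.6428) = (0.0000 + 5.7453, 0.0000 + -4.8209) = (5.7453, -4.8209)
link 1: phi[1] = -40 + 170 = 130 deg
  cos(130 deg) = -0.6428, sin(130 deg) = 0.7660
  joint[2] = (5.7453, -4.8209) + 5.1 * (-0.6428, 0.7660) = (5.7453 + -3.2782, -4.8209 + 3.9068) = (2.4671, -0.9141)
link 2: phi[2] = -40 + 170 + 110 = 240 deg
  cos(240 deg) = -0.5000, sin(240 deg) = -0.8660
  joint[3] = (2.4671, -0.9141) + 11.3 * (-0.5000, -0.8660) = (2.4671 + -5.6500, -0.9141 + -9.7861) = (-3.1829, -10.7002)
link 3: phi[3] = -40 + 170 + 110 + 140 = 380 deg
  cos(380 deg) = 0.9397, sin(380 deg) = 0.3420
  joint[4] = (-3.1829, -10.7002) + 4.2 * (0.9397, 0.3420) = (-3.1829 + 3.9467, -10.7002 + 1.4365) = (0.7638, -9.2637)
End effector: (0.7638, -9.2637)

Answer: 0.7638 -9.2637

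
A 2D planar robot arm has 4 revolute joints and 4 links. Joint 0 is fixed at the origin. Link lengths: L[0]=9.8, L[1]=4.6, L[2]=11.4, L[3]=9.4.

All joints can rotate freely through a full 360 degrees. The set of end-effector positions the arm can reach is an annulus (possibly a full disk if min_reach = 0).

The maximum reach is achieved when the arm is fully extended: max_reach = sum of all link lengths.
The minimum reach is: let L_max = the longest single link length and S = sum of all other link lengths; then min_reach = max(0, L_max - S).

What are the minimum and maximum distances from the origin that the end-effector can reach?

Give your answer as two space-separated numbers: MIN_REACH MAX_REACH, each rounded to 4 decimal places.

Answer: 0.0000 35.2000

Derivation:
Link lengths: [9.8, 4.6, 11.4, 9.4]
max_reach = 9.8 + 4.6 + 11.4 + 9.4 = 35.2
L_max = max([9.8, 4.6, 11.4, 9.4]) = 11.4
S (sum of others) = 35.2 - 11.4 = 23.8
min_reach = max(0, 11.4 - 23.8) = max(0, -12.4) = 0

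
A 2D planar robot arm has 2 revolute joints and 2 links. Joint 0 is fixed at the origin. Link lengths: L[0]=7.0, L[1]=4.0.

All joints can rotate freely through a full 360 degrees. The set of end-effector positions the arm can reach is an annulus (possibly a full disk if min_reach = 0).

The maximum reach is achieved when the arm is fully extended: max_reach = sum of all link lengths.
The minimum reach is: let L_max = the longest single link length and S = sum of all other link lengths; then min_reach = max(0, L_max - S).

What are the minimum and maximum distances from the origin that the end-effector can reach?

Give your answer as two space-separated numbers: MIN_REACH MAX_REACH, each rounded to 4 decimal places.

Answer: 3.0000 11.0000

Derivation:
Link lengths: [7.0, 4.0]
max_reach = 7 + 4 = 11
L_max = max([7.0, 4.0]) = 7
S (sum of others) = 11 - 7 = 4
min_reach = max(0, 7 - 4) = max(0, 3) = 3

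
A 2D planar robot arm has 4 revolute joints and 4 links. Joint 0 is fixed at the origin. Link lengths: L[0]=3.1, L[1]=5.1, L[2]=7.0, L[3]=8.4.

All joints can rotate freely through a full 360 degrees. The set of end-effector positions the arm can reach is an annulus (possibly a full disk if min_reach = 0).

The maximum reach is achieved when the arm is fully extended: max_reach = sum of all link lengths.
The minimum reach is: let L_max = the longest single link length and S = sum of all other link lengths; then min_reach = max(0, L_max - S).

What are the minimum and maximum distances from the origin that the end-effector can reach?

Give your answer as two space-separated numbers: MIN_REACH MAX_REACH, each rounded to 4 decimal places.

Link lengths: [3.1, 5.1, 7.0, 8.4]
max_reach = 3.1 + 5.1 + 7 + 8.4 = 23.6
L_max = max([3.1, 5.1, 7.0, 8.4]) = 8.4
S (sum of others) = 23.6 - 8.4 = 15.2
min_reach = max(0, 8.4 - 15.2) = max(0, -6.8) = 0

Answer: 0.0000 23.6000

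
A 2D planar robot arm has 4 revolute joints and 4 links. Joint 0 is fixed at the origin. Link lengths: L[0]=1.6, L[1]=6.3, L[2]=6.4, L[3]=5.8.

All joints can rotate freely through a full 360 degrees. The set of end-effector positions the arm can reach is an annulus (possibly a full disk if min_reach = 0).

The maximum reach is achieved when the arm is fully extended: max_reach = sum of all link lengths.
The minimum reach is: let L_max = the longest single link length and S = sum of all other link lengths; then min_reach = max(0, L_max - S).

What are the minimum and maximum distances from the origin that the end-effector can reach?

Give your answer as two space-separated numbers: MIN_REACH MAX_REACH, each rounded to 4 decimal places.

Answer: 0.0000 20.1000

Derivation:
Link lengths: [1.6, 6.3, 6.4, 5.8]
max_reach = 1.6 + 6.3 + 6.4 + 5.8 = 20.1
L_max = max([1.6, 6.3, 6.4, 5.8]) = 6.4
S (sum of others) = 20.1 - 6.4 = 13.7
min_reach = max(0, 6.4 - 13.7) = max(0, -7.3) = 0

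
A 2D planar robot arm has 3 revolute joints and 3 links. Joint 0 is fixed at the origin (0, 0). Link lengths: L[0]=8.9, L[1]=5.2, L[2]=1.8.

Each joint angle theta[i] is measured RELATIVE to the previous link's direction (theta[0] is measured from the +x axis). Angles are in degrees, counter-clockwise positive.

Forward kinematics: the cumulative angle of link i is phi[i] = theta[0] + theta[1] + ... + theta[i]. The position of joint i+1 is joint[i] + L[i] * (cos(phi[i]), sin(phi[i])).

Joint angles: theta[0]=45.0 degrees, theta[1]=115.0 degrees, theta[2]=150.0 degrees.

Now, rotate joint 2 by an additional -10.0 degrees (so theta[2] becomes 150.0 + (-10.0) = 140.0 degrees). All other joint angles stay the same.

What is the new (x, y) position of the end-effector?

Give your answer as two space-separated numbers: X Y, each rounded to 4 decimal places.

joint[0] = (0.0000, 0.0000)  (base)
link 0: phi[0] = 45 = 45 deg
  cos(45 deg) = 0.7071, sin(45 deg) = 0.7071
  joint[1] = (0.0000, 0.0000) + 8.9 * (0.7071, 0.7071) = (0.0000 + 6.2933, 0.0000 + 6.2933) = (6.2933, 6.2933)
link 1: phi[1] = 45 + 115 = 160 deg
  cos(160 deg) = -0.9397, sin(160 deg) = 0.3420
  joint[2] = (6.2933, 6.2933) + 5.2 * (-0.9397, 0.3420) = (6.2933 + -4.8864, 6.2933 + 1.7785) = (1.4068, 8.0718)
link 2: phi[2] = 45 + 115 + 140 = 300 deg
  cos(300 deg) = 0.5000, sin(300 deg) = -0.8660
  joint[3] = (1.4068, 8.0718) + 1.8 * (0.5000, -0.8660) = (1.4068 + 0.9000, 8.0718 + -1.5588) = (2.3068, 6.5129)
End effector: (2.3068, 6.5129)

Answer: 2.3068 6.5129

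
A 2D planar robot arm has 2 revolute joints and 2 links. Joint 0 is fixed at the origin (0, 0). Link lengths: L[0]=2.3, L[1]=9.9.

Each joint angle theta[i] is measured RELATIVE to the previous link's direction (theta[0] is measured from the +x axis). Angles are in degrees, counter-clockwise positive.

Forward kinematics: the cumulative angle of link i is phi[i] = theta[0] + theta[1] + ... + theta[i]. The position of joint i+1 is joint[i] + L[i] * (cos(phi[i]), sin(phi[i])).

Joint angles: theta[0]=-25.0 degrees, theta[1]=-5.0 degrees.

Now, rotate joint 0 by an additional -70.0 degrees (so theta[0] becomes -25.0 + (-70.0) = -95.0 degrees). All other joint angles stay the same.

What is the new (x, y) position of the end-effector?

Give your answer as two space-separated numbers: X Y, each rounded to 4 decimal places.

Answer: -1.9196 -12.0408

Derivation:
joint[0] = (0.0000, 0.0000)  (base)
link 0: phi[0] = -95 = -95 deg
  cos(-95 deg) = -0.0872, sin(-95 deg) = -0.9962
  joint[1] = (0.0000, 0.0000) + 2.3 * (-0.0872, -0.9962) = (0.0000 + -0.2005, 0.0000 + -2.2912) = (-0.2005, -2.2912)
link 1: phi[1] = -95 + -5 = -100 deg
  cos(-100 deg) = -0.1736, sin(-100 deg) = -0.9848
  joint[2] = (-0.2005, -2.2912) + 9.9 * (-0.1736, -0.9848) = (-0.2005 + -1.7191, -2.2912 + -9.7496) = (-1.9196, -12.0408)
End effector: (-1.9196, -12.0408)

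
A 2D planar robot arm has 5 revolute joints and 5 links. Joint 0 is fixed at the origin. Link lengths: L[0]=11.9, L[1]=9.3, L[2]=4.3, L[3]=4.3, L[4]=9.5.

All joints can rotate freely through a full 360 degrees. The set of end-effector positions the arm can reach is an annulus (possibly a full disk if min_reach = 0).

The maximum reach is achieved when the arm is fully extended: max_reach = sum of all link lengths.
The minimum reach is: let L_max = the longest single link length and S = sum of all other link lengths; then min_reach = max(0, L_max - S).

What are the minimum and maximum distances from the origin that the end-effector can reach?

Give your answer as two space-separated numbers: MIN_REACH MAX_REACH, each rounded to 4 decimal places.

Link lengths: [11.9, 9.3, 4.3, 4.3, 9.5]
max_reach = 11.9 + 9.3 + 4.3 + 4.3 + 9.5 = 39.3
L_max = max([11.9, 9.3, 4.3, 4.3, 9.5]) = 11.9
S (sum of others) = 39.3 - 11.9 = 27.4
min_reach = max(0, 11.9 - 27.4) = max(0, -15.5) = 0

Answer: 0.0000 39.3000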